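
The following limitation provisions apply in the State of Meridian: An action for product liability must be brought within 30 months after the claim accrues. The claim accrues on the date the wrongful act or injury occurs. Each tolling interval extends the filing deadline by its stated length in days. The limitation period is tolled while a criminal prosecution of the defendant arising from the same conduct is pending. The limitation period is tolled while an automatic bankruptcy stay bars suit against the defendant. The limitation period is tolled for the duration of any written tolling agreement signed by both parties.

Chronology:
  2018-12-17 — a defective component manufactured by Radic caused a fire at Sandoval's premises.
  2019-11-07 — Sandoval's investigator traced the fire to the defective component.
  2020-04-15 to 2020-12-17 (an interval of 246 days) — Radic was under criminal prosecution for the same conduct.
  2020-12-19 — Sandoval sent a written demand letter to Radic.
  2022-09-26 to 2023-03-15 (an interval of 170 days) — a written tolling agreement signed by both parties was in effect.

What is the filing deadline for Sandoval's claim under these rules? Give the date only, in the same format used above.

2022-02-18

Accrual is governed by the date of the act, so the period began to run on 2018-12-17; the later discovery on 2019-11-07 is irrelevant under the stated rule.
The untolled deadline — 30 months after 2018-12-17 — is 2021-06-17.
The pending criminal prosecution from 2020-04-15 to 2020-12-17 tolled the period for 246 days, extending the deadline to 2022-02-18.
The written tolling agreement starting 2022-09-26 came too late — the period had run on 2022-02-18 — and so does not extend the deadline.
The other events in the timeline have no effect on the limitation period under the stated rules.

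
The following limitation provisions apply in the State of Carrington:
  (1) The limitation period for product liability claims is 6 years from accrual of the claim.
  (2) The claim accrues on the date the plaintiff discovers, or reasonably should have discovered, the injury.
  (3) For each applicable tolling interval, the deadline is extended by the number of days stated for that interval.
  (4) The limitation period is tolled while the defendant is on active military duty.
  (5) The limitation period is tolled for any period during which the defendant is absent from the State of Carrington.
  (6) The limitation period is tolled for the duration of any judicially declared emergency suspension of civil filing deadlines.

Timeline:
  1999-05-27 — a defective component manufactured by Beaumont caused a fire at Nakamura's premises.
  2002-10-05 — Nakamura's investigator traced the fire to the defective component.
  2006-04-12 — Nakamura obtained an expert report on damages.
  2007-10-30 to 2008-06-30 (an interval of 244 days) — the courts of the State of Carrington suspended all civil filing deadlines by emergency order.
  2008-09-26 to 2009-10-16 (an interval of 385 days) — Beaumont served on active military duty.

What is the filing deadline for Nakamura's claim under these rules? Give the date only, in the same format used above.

The claim did not accrue until Nakamura discovered the injury on 2002-10-05; the 1999-05-27 act date does not start the clock under the stated rule.
6 years from 2002-10-05 is 2008-10-05.
Because the emergency suspension of filing deadlines ran from 2007-10-30 to 2008-06-30, the deadline is extended by 244 days to 2009-06-06.
The period was tolled for 385 days by the defendant's active military service (2008-09-26 to 2009-10-16), pushing the deadline to 2010-06-26.
Nothing else in the chronology tolls or restarts the period.

2010-06-26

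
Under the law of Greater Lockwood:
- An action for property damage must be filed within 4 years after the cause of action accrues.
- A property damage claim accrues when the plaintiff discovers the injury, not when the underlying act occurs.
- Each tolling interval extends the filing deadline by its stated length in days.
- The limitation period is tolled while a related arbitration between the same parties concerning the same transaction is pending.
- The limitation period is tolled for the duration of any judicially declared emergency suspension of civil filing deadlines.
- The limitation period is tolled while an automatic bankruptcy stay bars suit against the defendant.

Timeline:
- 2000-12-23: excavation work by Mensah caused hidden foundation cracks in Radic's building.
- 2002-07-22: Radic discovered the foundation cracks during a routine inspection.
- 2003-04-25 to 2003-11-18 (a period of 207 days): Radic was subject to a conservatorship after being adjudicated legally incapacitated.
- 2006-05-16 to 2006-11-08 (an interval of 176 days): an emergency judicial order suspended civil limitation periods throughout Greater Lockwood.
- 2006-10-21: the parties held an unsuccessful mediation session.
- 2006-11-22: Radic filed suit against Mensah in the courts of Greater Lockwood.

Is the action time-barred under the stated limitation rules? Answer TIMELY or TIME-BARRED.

The claim did not accrue until Radic discovered the injury on 2002-07-22; the 2000-12-23 act date does not start the clock under the stated rule.
The untolled deadline — 4 years after 2002-07-22 — is 2006-07-22.
Because the emergency suspension of filing deadlines ran from 2006-05-16 to 2006-11-08, the deadline is extended by 176 days to 2007-01-14.
No stated provision tolls the period for the plaintiff's incapacity, so the interval from 2003-04-25 to 2003-11-18 has no effect on the deadline.
Nothing else in the chronology tolls or restarts the period.
Radic filed on 2006-11-22, before the 2007-01-14 deadline, so the action is timely.

TIMELY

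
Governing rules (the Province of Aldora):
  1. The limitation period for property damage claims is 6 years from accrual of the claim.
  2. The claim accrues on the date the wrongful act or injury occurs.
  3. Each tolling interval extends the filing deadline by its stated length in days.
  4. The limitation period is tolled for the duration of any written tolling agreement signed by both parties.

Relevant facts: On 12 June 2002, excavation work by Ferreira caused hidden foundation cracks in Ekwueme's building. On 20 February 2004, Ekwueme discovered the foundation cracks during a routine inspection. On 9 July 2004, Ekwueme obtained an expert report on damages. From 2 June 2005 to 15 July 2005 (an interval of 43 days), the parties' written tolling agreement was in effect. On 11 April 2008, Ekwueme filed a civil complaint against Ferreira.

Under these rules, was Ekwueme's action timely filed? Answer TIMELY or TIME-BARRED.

TIMELY

Accrual is governed by the date of the act, so the period began to run on 12 June 2002; the later discovery on 20 February 2004 is irrelevant under the stated rule.
Adding the 6 years base period to 12 June 2002 gives a deadline of 12 June 2008, before any tolling.
The written tolling agreement from 2 June 2005 to 15 July 2005 tolled the period for 43 days, extending the deadline to 25 July 2008.
None of the other events listed affects the running of the period under the stated rules.
Ekwueme filed on 11 April 2008, before the 25 July 2008 deadline, so the action is timely.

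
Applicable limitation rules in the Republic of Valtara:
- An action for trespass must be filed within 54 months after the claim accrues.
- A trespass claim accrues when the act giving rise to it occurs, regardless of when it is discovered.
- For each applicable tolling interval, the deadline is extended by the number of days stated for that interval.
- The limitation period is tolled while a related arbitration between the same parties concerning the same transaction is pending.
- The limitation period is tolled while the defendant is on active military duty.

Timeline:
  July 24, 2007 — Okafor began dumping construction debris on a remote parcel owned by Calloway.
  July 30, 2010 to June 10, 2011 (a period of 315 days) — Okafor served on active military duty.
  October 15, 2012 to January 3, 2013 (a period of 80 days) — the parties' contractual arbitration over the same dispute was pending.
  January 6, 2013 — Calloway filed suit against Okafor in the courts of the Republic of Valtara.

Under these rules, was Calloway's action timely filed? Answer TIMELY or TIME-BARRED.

The limitation period began to run on July 24, 2007.
54 months from July 24, 2007 is January 24, 2012.
The period was tolled for 315 days by the defendant's active military service (July 30, 2010 to June 10, 2011), pushing the deadline to December 4, 2012.
Because the pending related arbitration ran from October 15, 2012 to January 3, 2013, the deadline is extended by 80 days to February 22, 2013.
The January 6, 2013 filing precedes the February 22, 2013 deadline; the claim is timely.

TIMELY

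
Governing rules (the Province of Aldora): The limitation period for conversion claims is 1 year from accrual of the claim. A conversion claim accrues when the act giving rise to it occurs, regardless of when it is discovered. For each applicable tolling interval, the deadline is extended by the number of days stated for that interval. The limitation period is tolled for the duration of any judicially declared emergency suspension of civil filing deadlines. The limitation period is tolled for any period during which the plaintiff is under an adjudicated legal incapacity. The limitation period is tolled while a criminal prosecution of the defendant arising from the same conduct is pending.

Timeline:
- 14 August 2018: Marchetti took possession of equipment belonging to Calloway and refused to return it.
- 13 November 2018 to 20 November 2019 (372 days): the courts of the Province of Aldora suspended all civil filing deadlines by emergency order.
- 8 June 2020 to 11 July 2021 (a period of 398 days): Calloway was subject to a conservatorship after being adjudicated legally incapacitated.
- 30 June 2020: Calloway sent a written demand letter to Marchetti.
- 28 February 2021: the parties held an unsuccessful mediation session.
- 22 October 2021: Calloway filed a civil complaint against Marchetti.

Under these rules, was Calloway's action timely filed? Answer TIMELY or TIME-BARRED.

TIME-BARRED

The claim accrued on 14 August 2018, when the wrongful act occurred.
Adding the 1 year base period to 14 August 2018 gives a deadline of 14 August 2019, before any tolling.
The emergency suspension of filing deadlines from 13 November 2018 to 20 November 2019 tolled the period for 372 days, extending the deadline to 20 August 2020.
The plaintiff's legal incapacity from 8 June 2020 to 11 July 2021 tolled the period for 398 days, extending the deadline to 22 September 2021.
The other events in the timeline have no effect on the limitation period under the stated rules.
The 22 October 2021 filing falls after the 22 September 2021 deadline; the claim is time-barred.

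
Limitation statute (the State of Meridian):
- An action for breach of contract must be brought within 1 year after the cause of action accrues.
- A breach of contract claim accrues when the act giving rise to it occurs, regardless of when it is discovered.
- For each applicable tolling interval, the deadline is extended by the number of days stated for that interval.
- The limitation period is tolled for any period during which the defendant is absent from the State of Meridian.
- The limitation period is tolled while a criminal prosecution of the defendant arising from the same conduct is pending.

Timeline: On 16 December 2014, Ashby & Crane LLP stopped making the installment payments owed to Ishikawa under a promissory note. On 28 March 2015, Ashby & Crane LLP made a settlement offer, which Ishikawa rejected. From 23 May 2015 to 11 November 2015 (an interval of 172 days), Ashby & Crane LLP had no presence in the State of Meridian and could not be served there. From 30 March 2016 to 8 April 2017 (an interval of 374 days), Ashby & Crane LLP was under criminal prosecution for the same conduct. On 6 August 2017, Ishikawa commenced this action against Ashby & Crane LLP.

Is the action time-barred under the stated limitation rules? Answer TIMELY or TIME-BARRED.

TIME-BARRED

The claim accrued on 16 December 2014, when the wrongful act occurred.
1 year from 16 December 2014 is 16 December 2015.
The period was tolled for 172 days by the defendant's absence from the jurisdiction (23 May 2015 to 11 November 2015), pushing the deadline to 5 June 2016.
Because the pending criminal prosecution ran from 30 March 2016 to 8 April 2017, the deadline is extended by 374 days to 14 June 2017.
The other events in the timeline have no effect on the limitation period under the stated rules.
Ishikawa filed on 6 August 2017, after the 14 June 2017 deadline, so the action is time-barred.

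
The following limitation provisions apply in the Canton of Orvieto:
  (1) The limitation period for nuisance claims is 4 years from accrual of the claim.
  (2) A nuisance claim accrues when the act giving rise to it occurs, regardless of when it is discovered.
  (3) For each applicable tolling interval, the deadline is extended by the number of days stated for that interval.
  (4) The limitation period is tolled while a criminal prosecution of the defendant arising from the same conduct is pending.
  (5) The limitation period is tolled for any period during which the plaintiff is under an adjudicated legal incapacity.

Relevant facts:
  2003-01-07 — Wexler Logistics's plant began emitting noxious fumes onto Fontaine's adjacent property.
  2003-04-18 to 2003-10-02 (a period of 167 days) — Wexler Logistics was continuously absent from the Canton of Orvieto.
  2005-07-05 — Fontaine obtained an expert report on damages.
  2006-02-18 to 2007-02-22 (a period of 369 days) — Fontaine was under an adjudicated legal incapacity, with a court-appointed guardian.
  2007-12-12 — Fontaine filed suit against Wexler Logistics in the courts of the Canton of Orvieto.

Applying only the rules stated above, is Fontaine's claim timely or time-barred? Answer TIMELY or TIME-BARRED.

The claim accrued on 2003-01-07, when the wrongful act occurred.
4 years from 2003-01-07 is 2007-01-07.
The plaintiff's legal incapacity from 2006-02-18 to 2007-02-22 tolled the period for 369 days, extending the deadline to 2008-01-11.
No stated provision tolls the period for the defendant's absence, so the interval from 2003-04-18 to 2003-10-02 has no effect on the deadline.
None of the other events listed affects the running of the period under the stated rules.
Fontaine filed on 2007-12-12, before the 2008-01-11 deadline, so the action is timely.

TIMELY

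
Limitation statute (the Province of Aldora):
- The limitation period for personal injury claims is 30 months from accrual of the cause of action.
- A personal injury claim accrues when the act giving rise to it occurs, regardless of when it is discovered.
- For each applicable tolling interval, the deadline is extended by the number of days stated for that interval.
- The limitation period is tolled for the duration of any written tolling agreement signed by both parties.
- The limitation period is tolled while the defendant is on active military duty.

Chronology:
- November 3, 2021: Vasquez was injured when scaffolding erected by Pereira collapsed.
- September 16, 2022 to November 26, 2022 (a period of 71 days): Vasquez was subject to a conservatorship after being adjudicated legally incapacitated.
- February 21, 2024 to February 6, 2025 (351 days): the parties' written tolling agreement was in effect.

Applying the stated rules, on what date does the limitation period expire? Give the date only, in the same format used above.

April 19, 2025

The claim accrued on November 3, 2021, when the wrongful act occurred.
The untolled deadline — 30 months after November 3, 2021 — is May 3, 2024.
Because the written tolling agreement ran from February 21, 2024 to February 6, 2025, the deadline is extended by 351 days to April 19, 2025.
The plaintiff's legal incapacity from September 16, 2022 to November 26, 2022 does not toll the period, because no stated rule makes the plaintiff's incapacity a tolling event.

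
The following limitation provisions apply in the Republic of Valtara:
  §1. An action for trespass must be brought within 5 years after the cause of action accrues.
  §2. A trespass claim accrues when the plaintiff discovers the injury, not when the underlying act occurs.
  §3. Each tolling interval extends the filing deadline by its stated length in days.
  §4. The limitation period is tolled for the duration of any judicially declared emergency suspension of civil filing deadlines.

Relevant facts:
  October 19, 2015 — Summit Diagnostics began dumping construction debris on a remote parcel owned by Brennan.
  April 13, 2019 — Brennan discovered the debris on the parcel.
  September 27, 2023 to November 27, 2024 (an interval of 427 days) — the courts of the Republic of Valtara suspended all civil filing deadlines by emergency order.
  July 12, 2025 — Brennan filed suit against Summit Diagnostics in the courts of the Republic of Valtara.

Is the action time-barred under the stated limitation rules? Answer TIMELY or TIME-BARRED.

The claim did not accrue until Brennan discovered the injury on April 13, 2019; the October 19, 2015 act date does not start the clock under the stated rule.
The untolled deadline — 5 years after April 13, 2019 — is April 13, 2024.
Because the emergency suspension of filing deadlines ran from September 27, 2023 to November 27, 2024, the deadline is extended by 427 days to June 14, 2025.
The July 12, 2025 filing falls after the June 14, 2025 deadline; the claim is time-barred.

TIME-BARRED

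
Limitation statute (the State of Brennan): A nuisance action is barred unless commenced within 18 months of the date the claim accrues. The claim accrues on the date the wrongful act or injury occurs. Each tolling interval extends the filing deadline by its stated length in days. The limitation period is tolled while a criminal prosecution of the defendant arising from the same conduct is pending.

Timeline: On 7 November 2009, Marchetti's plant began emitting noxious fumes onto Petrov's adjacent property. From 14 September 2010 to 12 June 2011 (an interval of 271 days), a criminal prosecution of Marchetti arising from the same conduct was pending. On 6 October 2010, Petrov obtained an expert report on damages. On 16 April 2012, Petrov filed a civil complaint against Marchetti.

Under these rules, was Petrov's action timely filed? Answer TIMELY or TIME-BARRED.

The claim accrued on 7 November 2009, when the wrongful act occurred.
The untolled deadline — 18 months after 7 November 2009 — is 7 May 2011.
Because the pending criminal prosecution ran from 14 September 2010 to 12 June 2011, the deadline is extended by 271 days to 2 February 2012.
The other events in the timeline have no effect on the limitation period under the stated rules.
Filing on 16 April 2012 missed the 2 February 2012 deadline — the action is time-barred.

TIME-BARRED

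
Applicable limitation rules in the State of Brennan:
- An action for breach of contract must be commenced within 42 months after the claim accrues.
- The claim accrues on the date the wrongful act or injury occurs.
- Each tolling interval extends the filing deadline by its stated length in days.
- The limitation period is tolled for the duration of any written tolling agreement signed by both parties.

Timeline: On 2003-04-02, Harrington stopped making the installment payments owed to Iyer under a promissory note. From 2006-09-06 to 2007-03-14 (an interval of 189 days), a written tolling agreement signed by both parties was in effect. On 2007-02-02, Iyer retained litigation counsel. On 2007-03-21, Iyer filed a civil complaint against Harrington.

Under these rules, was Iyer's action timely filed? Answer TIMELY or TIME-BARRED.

The limitation period began to run on 2003-04-02.
The untolled deadline — 42 months after 2003-04-02 — is 2006-10-02.
The written tolling agreement from 2006-09-06 to 2007-03-14 tolled the period for 189 days, extending the deadline to 2007-04-09.
Nothing else in the chronology tolls or restarts the period.
The 2007-03-21 filing precedes the 2007-04-09 deadline; the claim is timely.

TIMELY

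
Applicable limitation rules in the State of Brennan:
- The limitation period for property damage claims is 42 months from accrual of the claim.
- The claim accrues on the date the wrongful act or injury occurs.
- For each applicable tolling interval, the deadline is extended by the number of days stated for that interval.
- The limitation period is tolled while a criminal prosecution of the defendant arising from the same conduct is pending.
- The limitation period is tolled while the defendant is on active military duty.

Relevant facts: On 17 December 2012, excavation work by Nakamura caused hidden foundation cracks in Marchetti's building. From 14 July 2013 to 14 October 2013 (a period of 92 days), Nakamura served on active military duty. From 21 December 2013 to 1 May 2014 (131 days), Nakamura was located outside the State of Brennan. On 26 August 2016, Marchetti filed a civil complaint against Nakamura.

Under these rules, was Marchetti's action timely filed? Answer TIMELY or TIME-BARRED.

TIMELY

The limitation period began to run on 17 December 2012.
42 months from 17 December 2012 is 17 June 2016.
Because the defendant's active military service ran from 14 July 2013 to 14 October 2013, the deadline is extended by 92 days to 17 September 2016.
The defendant's absence from the jurisdiction from 21 December 2013 to 1 May 2014 does not toll the period, because no stated rule makes the defendant's absence a tolling event.
Filing on 26 August 2016 beat the 17 September 2016 deadline — the action is timely.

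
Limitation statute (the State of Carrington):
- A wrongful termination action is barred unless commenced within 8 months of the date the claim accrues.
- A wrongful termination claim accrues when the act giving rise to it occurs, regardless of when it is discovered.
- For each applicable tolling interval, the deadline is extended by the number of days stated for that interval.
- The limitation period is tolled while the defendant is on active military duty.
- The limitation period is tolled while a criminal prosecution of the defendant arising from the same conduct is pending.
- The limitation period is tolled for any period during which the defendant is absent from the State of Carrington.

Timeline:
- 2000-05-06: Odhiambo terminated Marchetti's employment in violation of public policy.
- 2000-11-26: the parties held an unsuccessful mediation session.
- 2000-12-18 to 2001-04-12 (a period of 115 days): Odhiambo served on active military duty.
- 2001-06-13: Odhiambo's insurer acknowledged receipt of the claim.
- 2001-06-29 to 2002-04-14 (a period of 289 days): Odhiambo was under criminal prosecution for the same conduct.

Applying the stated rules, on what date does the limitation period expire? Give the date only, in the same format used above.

2001-05-01

The claim accrued on 2000-05-06, the date of the act.
Adding the 8 months base period to 2000-05-06 gives a deadline of 2001-01-06, before any tolling.
Because the defendant's active military service ran from 2000-12-18 to 2001-04-12, the deadline is extended by 115 days to 2001-05-01.
By the time the pending criminal prosecution began on 2001-06-29, the limitation period had already expired on 2001-05-01; that interval cannot revive it.
None of the other events listed affects the running of the period under the stated rules.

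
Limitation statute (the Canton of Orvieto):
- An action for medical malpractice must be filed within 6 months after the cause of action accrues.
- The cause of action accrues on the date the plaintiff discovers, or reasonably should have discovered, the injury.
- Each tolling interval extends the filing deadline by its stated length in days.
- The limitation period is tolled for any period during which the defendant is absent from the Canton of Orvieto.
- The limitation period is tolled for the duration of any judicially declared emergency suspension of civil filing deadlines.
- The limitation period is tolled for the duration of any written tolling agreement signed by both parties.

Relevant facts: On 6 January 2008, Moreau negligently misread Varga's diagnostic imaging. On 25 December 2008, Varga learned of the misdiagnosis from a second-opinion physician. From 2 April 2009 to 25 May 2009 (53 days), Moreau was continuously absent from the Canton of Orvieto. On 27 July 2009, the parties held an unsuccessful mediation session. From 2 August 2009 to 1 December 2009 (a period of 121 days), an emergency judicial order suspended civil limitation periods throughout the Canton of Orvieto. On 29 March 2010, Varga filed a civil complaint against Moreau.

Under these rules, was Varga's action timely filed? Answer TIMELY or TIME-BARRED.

Under the discovery rule, the claim accrued on 25 December 2008, when Varga discovered the injury — not on the 6 January 2008 date of the underlying act.
The untolled deadline — 6 months after 25 December 2008 — is 25 June 2009.
Because the defendant's absence from the jurisdiction ran from 2 April 2009 to 25 May 2009, the deadline is extended by 53 days to 17 August 2009.
The period was tolled for 121 days by the emergency suspension of filing deadlines (2 August 2009 to 1 December 2009), pushing the deadline to 16 December 2009.
Nothing else in the chronology tolls or restarts the period.
The 29 March 2010 filing falls after the 16 December 2009 deadline; the claim is time-barred.

TIME-BARRED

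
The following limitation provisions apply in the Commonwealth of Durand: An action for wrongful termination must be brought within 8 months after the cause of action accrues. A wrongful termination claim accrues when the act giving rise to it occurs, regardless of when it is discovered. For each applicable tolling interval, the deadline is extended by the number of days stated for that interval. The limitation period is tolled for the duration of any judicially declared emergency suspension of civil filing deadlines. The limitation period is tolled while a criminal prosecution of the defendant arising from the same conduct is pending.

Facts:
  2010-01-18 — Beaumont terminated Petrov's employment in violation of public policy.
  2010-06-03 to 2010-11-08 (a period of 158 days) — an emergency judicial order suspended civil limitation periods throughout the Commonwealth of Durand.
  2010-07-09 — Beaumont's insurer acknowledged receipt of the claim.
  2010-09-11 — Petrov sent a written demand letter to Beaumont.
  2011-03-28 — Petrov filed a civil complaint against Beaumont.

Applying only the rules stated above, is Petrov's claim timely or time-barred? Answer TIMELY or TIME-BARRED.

The limitation period began to run on 2010-01-18.
8 months from 2010-01-18 is 2010-09-18.
Because the emergency suspension of filing deadlines ran from 2010-06-03 to 2010-11-08, the deadline is extended by 158 days to 2011-02-23.
None of the other events listed affects the running of the period under the stated rules.
Filing on 2011-03-28 missed the 2011-02-23 deadline — the action is time-barred.

TIME-BARRED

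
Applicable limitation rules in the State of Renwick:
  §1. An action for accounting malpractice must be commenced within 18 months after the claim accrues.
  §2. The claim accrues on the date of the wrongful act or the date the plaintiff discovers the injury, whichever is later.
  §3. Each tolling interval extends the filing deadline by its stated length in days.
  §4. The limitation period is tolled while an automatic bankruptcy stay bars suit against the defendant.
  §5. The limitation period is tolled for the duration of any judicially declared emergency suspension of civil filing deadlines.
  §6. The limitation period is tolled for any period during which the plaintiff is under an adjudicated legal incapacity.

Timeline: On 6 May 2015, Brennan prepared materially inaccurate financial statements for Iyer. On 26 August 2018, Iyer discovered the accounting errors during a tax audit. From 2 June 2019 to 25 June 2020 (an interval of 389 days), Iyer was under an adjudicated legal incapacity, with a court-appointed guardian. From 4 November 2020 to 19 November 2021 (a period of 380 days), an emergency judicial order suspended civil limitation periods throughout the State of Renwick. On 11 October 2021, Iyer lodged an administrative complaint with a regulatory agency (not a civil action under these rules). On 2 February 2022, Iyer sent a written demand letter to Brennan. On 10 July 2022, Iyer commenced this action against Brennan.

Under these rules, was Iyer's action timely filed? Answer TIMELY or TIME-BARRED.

TIME-BARRED

Because discovery on 26 August 2018 post-dates the 6 May 2015 act, accrual under the later-of rule falls on 26 August 2018.
18 months from 26 August 2018 is 26 February 2020.
The plaintiff's legal incapacity from 2 June 2019 to 25 June 2020 tolled the period for 389 days, extending the deadline to 21 March 2021.
The period was tolled for 380 days by the emergency suspension of filing deadlines (4 November 2020 to 19 November 2021), pushing the deadline to 5 April 2022.
Nothing else in the chronology tolls or restarts the period.
Iyer filed on 10 July 2022, after the 5 April 2022 deadline, so the action is time-barred.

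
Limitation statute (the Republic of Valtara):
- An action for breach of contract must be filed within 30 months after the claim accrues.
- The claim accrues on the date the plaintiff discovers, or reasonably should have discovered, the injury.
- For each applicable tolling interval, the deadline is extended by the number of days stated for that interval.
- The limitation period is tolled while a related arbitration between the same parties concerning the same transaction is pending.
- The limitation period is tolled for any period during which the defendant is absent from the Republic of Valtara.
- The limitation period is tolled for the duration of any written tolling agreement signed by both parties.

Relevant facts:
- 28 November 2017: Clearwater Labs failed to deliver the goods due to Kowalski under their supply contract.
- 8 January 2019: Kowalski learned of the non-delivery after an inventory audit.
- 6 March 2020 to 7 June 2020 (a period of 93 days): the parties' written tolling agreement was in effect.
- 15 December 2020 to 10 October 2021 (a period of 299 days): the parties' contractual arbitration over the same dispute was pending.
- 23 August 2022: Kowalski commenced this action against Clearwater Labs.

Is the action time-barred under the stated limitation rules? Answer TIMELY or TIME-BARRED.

Under the discovery rule, the claim accrued on 8 January 2019, when Kowalski discovered the injury — not on the 28 November 2017 date of the underlying act.
30 months from 8 January 2019 is 8 July 2021.
The period was tolled for 93 days by the written tolling agreement (6 March 2020 to 7 June 2020), pushing the deadline to 9 October 2021.
Because the pending related arbitration ran from 15 December 2020 to 10 October 2021, the deadline is extended by 299 days to 4 August 2022.
Filing on 23 August 2022 missed the 4 August 2022 deadline — the action is time-barred.

TIME-BARRED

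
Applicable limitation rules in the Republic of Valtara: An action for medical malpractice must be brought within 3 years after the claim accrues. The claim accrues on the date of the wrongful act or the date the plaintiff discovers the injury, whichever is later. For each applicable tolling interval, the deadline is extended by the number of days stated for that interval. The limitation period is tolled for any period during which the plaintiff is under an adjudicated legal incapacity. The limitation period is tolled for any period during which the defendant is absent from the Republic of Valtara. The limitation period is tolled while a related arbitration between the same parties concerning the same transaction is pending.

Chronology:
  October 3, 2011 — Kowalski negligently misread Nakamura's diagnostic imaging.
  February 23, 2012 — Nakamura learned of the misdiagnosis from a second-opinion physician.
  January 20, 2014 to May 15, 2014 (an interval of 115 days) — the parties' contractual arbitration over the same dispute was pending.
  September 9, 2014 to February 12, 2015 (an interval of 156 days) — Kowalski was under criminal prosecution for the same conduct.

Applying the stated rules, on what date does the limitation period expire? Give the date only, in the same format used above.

June 18, 2015

Taking the later of the act (October 3, 2011) and discovery (February 23, 2012), the claim accrued on February 23, 2012.
Adding the 3 years base period to February 23, 2012 gives a deadline of February 23, 2015, before any tolling.
Because the pending related arbitration ran from January 20, 2014 to May 15, 2014, the deadline is extended by 115 days to June 18, 2015.
No stated provision tolls the period for a criminal prosecution, so the interval from September 9, 2014 to February 12, 2015 has no effect on the deadline.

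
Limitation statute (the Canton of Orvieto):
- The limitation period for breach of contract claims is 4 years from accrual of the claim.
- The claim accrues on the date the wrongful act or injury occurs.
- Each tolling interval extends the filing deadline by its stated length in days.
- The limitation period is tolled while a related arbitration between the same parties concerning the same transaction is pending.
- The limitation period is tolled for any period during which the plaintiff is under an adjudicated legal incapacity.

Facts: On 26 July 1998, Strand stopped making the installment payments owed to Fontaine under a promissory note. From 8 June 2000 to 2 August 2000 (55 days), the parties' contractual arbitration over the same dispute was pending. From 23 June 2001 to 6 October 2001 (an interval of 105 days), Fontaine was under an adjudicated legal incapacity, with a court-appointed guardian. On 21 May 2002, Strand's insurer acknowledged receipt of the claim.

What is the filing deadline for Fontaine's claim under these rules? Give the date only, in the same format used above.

The claim accrued on 26 July 1998, when the wrongful act occurred.
The untolled deadline — 4 years after 26 July 1998 — is 26 July 2002.
The period was tolled for 55 days by the pending related arbitration (8 June 2000 to 2 August 2000), pushing the deadline to 19 September 2002.
The period was tolled for 105 days by the plaintiff's legal incapacity (23 June 2001 to 6 October 2001), pushing the deadline to 2 January 2003.
None of the other events listed affects the running of the period under the stated rules.

2 January 2003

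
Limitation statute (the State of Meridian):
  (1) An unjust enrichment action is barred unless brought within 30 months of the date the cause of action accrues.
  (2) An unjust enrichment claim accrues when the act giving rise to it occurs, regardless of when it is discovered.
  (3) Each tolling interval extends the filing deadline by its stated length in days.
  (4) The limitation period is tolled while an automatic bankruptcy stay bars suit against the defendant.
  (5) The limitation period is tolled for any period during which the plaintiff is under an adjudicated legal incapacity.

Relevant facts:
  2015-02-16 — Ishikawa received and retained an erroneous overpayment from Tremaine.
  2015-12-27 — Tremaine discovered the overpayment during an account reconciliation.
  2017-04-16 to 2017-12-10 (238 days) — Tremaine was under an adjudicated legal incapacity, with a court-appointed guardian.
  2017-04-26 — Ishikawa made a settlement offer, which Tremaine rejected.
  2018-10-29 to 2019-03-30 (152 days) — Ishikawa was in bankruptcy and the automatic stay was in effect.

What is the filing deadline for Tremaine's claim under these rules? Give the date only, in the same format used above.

Accrual is governed by the date of the act, so the period began to run on 2015-02-16; the later discovery on 2015-12-27 is irrelevant under the stated rule.
30 months from 2015-02-16 is 2017-08-16.
The plaintiff's legal incapacity from 2017-04-16 to 2017-12-10 tolled the period for 238 days, extending the deadline to 2018-04-11.
The automatic bankruptcy stay starting 2018-10-29 came too late — the period had run on 2018-04-11 — and so does not extend the deadline.
None of the other events listed affects the running of the period under the stated rules.

2018-04-11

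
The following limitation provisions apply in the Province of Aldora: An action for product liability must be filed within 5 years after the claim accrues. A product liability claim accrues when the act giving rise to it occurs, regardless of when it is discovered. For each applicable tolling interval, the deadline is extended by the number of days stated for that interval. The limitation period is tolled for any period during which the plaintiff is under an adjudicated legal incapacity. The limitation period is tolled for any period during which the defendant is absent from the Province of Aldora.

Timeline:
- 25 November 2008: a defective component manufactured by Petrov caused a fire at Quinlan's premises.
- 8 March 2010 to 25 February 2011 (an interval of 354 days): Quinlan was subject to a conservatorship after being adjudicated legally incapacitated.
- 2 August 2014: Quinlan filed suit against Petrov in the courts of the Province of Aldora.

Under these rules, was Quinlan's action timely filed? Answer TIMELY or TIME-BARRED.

TIMELY

The claim accrued on 25 November 2008, when the wrongful act occurred.
5 years from 25 November 2008 is 25 November 2013.
Because the plaintiff's legal incapacity ran from 8 March 2010 to 25 February 2011, the deadline is extended by 354 days to 14 November 2014.
Filing on 2 August 2014 beat the 14 November 2014 deadline — the action is timely.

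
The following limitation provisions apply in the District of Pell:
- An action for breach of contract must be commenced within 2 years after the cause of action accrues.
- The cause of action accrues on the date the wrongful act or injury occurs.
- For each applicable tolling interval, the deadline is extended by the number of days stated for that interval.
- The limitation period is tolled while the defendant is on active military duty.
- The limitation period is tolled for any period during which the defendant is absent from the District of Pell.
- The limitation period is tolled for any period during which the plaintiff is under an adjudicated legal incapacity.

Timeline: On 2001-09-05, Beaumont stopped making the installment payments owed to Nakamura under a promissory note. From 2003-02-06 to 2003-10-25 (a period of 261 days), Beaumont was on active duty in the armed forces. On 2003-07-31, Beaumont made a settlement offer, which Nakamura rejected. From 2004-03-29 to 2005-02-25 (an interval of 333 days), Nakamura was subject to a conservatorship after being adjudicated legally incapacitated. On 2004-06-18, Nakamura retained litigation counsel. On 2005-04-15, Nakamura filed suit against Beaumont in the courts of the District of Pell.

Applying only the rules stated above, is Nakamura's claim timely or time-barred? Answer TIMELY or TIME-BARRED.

TIMELY

The claim accrued on 2001-09-05, when the wrongful act occurred.
2 years from 2001-09-05 is 2003-09-05.
The defendant's active military service from 2003-02-06 to 2003-10-25 tolled the period for 261 days, extending the deadline to 2004-05-23.
The plaintiff's legal incapacity from 2004-03-29 to 2005-02-25 tolled the period for 333 days, extending the deadline to 2005-04-21.
None of the other events listed affects the running of the period under the stated rules.
Filing on 2005-04-15 beat the 2005-04-21 deadline — the action is timely.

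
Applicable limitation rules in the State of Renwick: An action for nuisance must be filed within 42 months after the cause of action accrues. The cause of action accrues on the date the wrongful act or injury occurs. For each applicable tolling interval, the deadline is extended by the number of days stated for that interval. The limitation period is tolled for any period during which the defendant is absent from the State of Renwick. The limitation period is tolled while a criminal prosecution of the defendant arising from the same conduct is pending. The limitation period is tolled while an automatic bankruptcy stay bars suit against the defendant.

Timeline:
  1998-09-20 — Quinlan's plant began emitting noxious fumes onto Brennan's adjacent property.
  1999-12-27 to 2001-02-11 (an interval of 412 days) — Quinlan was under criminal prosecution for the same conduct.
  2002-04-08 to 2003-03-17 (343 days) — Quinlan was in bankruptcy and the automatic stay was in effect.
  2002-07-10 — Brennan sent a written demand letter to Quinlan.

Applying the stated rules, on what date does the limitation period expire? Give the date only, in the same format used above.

2004-04-13

The claim accrued on 1998-09-20, when the wrongful act occurred.
Adding the 42 months base period to 1998-09-20 gives a deadline of 2002-03-20, before any tolling.
Because the pending criminal prosecution ran from 1999-12-27 to 2001-02-11, the deadline is extended by 412 days to 2003-05-06.
Because the automatic bankruptcy stay ran from 2002-04-08 to 2003-03-17, the deadline is extended by 343 days to 2004-04-13.
Nothing else in the chronology tolls or restarts the period.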